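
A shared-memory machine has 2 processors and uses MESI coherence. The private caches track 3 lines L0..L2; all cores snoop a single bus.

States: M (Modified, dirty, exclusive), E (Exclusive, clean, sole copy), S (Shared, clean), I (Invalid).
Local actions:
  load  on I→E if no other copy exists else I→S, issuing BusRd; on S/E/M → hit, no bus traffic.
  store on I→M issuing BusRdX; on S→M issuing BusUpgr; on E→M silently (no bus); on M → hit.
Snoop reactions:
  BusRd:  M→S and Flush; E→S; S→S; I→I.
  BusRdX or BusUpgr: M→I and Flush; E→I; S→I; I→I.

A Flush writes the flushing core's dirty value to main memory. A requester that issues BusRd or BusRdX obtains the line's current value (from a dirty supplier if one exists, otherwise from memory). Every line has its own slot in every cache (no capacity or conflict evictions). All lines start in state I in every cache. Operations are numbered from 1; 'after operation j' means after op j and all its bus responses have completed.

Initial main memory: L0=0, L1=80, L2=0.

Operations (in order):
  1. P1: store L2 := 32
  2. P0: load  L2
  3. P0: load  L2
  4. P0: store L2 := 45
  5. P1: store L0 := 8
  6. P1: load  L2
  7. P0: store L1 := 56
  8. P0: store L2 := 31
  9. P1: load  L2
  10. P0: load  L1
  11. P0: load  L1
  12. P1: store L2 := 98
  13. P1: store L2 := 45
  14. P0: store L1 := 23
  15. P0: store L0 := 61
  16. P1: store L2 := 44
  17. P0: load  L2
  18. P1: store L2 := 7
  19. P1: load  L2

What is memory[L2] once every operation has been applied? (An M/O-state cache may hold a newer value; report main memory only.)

1. P1: store L2 := 32  bus=[BusRdX]  L2: P0=I P1=M  mem[L2]=0
2. P0: load  L2  bus=[BusRd,Flush]  L2: P0=S P1=S  mem[L2]=32
3. P0: load  L2  bus=[-]  L2: P0=S P1=S  mem[L2]=32
4. P0: store L2 := 45  bus=[BusUpgr]  L2: P0=M P1=I  mem[L2]=32
5. P1: store L0 := 8  bus=[BusRdX]  L0: P0=I P1=M  mem[L0]=0
6. P1: load  L2  bus=[BusRd,Flush]  L2: P0=S P1=S  mem[L2]=45
7. P0: store L1 := 56  bus=[BusRdX]  L1: P0=M P1=I  mem[L1]=80
8. P0: store L2 := 31  bus=[BusUpgr]  L2: P0=M P1=I  mem[L2]=45
9. P1: load  L2  bus=[BusRd,Flush]  L2: P0=S P1=S  mem[L2]=31
10. P0: load  L1  bus=[-]  L1: P0=M P1=I  mem[L1]=80
11. P0: load  L1  bus=[-]  L1: P0=M P1=I  mem[L1]=80
12. P1: store L2 := 98  bus=[BusUpgr]  L2: P0=I P1=M  mem[L2]=31
13. P1: store L2 := 45  bus=[-]  L2: P0=I P1=M  mem[L2]=31
14. P0: store L1 := 23  bus=[-]  L1: P0=M P1=I  mem[L1]=80
15. P0: store L0 := 61  bus=[BusRdX,Flush]  L0: P0=M P1=I  mem[L0]=8
16. P1: store L2 := 44  bus=[-]  L2: P0=I P1=M  mem[L2]=31
17. P0: load  L2  bus=[BusRd,Flush]  L2: P0=S P1=S  mem[L2]=44
18. P1: store L2 := 7  bus=[BusUpgr]  L2: P0=I P1=M  mem[L2]=44
19. P1: load  L2  bus=[-]  L2: P0=I P1=M  mem[L2]=44

memory[L2] = 44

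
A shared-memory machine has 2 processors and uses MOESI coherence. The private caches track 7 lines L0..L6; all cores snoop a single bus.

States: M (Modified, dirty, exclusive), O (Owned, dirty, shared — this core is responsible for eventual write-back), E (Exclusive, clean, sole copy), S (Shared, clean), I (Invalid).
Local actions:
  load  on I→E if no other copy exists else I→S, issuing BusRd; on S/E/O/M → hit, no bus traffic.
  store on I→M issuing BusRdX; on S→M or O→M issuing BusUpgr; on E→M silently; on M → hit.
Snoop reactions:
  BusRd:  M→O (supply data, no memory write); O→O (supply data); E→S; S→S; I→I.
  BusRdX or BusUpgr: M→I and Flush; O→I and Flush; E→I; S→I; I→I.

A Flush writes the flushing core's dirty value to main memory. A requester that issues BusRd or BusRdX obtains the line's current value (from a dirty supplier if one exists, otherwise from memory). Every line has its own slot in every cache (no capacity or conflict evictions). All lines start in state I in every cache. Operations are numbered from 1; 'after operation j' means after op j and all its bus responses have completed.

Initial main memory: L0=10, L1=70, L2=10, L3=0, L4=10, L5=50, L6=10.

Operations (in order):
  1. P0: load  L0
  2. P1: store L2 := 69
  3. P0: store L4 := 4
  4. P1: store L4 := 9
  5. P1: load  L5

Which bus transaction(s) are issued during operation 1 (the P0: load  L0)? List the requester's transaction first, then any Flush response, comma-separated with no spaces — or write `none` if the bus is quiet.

bus = BusRd

step 1: P0: load  L0  ⟶  EI  (L0)  txn=BusRd  M[L0]=10
step 2: P1: store L2 := 69  ⟶  IM  (L2)  txn=BusRdX  M[L2]=10
step 3: P0: store L4 := 4  ⟶  MI  (L4)  txn=BusRdX  M[L4]=10
step 4: P1: store L4 := 9  ⟶  IM  (L4)  txn=BusRdX+Flush  M[L4]=4
step 5: P1: load  L5  ⟶  IE  (L5)  txn=BusRd  M[L5]=50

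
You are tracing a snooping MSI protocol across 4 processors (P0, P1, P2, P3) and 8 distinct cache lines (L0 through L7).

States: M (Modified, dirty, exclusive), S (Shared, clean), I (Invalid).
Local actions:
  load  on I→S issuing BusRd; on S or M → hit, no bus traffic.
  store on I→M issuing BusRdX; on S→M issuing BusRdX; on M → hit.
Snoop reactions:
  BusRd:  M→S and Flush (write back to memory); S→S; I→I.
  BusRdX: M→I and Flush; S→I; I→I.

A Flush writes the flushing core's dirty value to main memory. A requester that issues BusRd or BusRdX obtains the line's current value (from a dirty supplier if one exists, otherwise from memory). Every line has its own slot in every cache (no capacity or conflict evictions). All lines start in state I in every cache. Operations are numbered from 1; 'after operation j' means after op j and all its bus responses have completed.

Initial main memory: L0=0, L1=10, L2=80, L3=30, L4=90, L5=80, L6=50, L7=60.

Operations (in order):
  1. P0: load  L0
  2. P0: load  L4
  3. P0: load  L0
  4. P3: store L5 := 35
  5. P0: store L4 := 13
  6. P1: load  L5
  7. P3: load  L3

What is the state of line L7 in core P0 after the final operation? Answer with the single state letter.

state = I

1. P0: load  L0  bus=[BusRd]  L0: P0=S P1=I P2=I P3=I  mem[L0]=0
2. P0: load  L4  bus=[BusRd]  L4: P0=S P1=I P2=I P3=I  mem[L4]=90
3. P0: load  L0  bus=[-]  L0: P0=S P1=I P2=I P3=I  mem[L0]=0
4. P3: store L5 := 35  bus=[BusRdX]  L5: P0=I P1=I P2=I P3=M  mem[L5]=80
5. P0: store L4 := 13  bus=[BusRdX]  L4: P0=M P1=I P2=I P3=I  mem[L4]=90
6. P1: load  L5  bus=[BusRd,Flush]  L5: P0=I P1=S P2=I P3=S  mem[L5]=35
7. P3: load  L3  bus=[BusRd]  L3: P0=I P1=I P2=I P3=S  mem[L3]=30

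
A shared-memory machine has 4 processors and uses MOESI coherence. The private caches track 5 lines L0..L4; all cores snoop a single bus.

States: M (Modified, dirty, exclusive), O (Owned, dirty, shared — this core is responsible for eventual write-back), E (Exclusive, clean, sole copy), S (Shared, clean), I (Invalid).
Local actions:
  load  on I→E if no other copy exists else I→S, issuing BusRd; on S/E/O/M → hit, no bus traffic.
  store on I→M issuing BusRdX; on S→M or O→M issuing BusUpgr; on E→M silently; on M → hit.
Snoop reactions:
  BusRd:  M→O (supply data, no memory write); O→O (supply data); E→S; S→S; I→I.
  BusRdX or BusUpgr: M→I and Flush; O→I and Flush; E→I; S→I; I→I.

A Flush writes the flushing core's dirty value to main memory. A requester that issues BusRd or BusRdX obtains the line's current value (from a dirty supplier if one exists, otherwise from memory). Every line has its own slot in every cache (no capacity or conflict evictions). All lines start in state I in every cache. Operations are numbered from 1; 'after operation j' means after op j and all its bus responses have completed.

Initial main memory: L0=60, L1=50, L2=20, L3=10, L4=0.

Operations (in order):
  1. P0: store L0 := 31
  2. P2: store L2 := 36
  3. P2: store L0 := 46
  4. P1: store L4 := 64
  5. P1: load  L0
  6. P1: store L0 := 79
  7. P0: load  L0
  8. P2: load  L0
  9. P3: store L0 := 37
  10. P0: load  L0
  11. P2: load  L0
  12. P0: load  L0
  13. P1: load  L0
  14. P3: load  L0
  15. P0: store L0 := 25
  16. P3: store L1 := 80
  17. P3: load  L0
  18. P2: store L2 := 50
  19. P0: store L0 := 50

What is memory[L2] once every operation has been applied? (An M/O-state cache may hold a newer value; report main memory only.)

1. P0: store L0 := 31  bus=[BusRdX]  L0: P0=M P1=I P2=I P3=I  mem[L0]=60
2. P2: store L2 := 36  bus=[BusRdX]  L2: P0=I P1=I P2=M P3=I  mem[L2]=20
3. P2: store L0 := 46  bus=[BusRdX,Flush]  L0: P0=I P1=I P2=M P3=I  mem[L0]=31
4. P1: store L4 := 64  bus=[BusRdX]  L4: P0=I P1=M P2=I P3=I  mem[L4]=0
5. P1: load  L0  bus=[BusRd]  L0: P0=I P1=S P2=O P3=I  mem[L0]=31
6. P1: store L0 := 79  bus=[BusUpgr,Flush]  L0: P0=I P1=M P2=I P3=I  mem[L0]=46
7. P0: load  L0  bus=[BusRd]  L0: P0=S P1=O P2=I P3=I  mem[L0]=46
8. P2: load  L0  bus=[BusRd]  L0: P0=S P1=O P2=S P3=I  mem[L0]=46
9. P3: store L0 := 37  bus=[BusRdX,Flush]  L0: P0=I P1=I P2=I P3=M  mem[L0]=79
10. P0: load  L0  bus=[BusRd]  L0: P0=S P1=I P2=I P3=O  mem[L0]=79
11. P2: load  L0  bus=[BusRd]  L0: P0=S P1=I P2=S P3=O  mem[L0]=79
12. P0: load  L0  bus=[-]  L0: P0=S P1=I P2=S P3=O  mem[L0]=79
13. P1: load  L0  bus=[BusRd]  L0: P0=S P1=S P2=S P3=O  mem[L0]=79
14. P3: load  L0  bus=[-]  L0: P0=S P1=S P2=S P3=O  mem[L0]=79
15. P0: store L0 := 25  bus=[BusUpgr,Flush]  L0: P0=M P1=I P2=I P3=I  mem[L0]=37
16. P3: store L1 := 80  bus=[BusRdX]  L1: P0=I P1=I P2=I P3=M  mem[L1]=50
17. P3: load  L0  bus=[BusRd]  L0: P0=O P1=I P2=I P3=S  mem[L0]=37
18. P2: store L2 := 50  bus=[-]  L2: P0=I P1=I P2=M P3=I  mem[L2]=20
19. P0: store L0 := 50  bus=[BusUpgr]  L0: P0=M P1=I P2=I P3=I  mem[L0]=37

memory[L2] = 20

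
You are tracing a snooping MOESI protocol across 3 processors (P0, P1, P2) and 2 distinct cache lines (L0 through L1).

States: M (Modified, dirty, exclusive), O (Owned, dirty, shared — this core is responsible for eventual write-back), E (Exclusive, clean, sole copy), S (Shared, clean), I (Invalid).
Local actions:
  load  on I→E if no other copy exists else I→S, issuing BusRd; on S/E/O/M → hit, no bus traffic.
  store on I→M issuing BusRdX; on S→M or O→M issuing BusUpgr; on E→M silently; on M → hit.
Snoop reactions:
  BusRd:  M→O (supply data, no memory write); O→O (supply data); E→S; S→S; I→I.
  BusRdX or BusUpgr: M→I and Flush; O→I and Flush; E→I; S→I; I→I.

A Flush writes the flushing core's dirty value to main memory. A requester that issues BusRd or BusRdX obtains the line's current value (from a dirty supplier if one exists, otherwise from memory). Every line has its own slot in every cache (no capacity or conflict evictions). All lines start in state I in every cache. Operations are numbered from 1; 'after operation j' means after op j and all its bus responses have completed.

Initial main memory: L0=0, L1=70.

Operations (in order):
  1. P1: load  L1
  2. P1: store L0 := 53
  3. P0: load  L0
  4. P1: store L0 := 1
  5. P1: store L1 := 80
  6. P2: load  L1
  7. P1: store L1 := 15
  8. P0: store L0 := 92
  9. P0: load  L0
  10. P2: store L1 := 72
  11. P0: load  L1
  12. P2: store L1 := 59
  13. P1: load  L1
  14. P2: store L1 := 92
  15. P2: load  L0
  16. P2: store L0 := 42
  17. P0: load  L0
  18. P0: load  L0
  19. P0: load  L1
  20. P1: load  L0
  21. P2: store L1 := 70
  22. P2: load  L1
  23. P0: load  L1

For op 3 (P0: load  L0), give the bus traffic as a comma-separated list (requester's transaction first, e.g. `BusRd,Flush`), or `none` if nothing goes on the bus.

1. P1: load  L1  bus=[BusRd]  L1: P0=I P1=E P2=I  mem[L1]=70
2. P1: store L0 := 53  bus=[BusRdX]  L0: P0=I P1=M P2=I  mem[L0]=0
3. P0: load  L0  bus=[BusRd]  L0: P0=S P1=O P2=I  mem[L0]=0
4. P1: store L0 := 1  bus=[BusUpgr]  L0: P0=I P1=M P2=I  mem[L0]=0
5. P1: store L1 := 80  bus=[-]  L1: P0=I P1=M P2=I  mem[L1]=70
6. P2: load  L1  bus=[BusRd]  L1: P0=I P1=O P2=S  mem[L1]=70
7. P1: store L1 := 15  bus=[BusUpgr]  L1: P0=I P1=M P2=I  mem[L1]=70
8. P0: store L0 := 92  bus=[BusRdX,Flush]  L0: P0=M P1=I P2=I  mem[L0]=1
9. P0: load  L0  bus=[-]  L0: P0=M P1=I P2=I  mem[L0]=1
10. P2: store L1 := 72  bus=[BusRdX,Flush]  L1: P0=I P1=I P2=M  mem[L1]=15
11. P0: load  L1  bus=[BusRd]  L1: P0=S P1=I P2=O  mem[L1]=15
12. P2: store L1 := 59  bus=[BusUpgr]  L1: P0=I P1=I P2=M  mem[L1]=15
13. P1: load  L1  bus=[BusRd]  L1: P0=I P1=S P2=O  mem[L1]=15
14. P2: store L1 := 92  bus=[BusUpgr]  L1: P0=I P1=I P2=M  mem[L1]=15
15. P2: load  L0  bus=[BusRd]  L0: P0=O P1=I P2=S  mem[L0]=1
16. P2: store L0 := 42  bus=[BusUpgr,Flush]  L0: P0=I P1=I P2=M  mem[L0]=92
17. P0: load  L0  bus=[BusRd]  L0: P0=S P1=I P2=O  mem[L0]=92
18. P0: load  L0  bus=[-]  L0: P0=S P1=I P2=O  mem[L0]=92
19. P0: load  L1  bus=[BusRd]  L1: P0=S P1=I P2=O  mem[L1]=15
20. P1: load  L0  bus=[BusRd]  L0: P0=S P1=S P2=O  mem[L0]=92
21. P2: store L1 := 70  bus=[BusUpgr]  L1: P0=I P1=I P2=M  mem[L1]=15
22. P2: load  L1  bus=[-]  L1: P0=I P1=I P2=M  mem[L1]=15
23. P0: load  L1  bus=[BusRd]  L1: P0=S P1=I P2=O  mem[L1]=15

bus = BusRd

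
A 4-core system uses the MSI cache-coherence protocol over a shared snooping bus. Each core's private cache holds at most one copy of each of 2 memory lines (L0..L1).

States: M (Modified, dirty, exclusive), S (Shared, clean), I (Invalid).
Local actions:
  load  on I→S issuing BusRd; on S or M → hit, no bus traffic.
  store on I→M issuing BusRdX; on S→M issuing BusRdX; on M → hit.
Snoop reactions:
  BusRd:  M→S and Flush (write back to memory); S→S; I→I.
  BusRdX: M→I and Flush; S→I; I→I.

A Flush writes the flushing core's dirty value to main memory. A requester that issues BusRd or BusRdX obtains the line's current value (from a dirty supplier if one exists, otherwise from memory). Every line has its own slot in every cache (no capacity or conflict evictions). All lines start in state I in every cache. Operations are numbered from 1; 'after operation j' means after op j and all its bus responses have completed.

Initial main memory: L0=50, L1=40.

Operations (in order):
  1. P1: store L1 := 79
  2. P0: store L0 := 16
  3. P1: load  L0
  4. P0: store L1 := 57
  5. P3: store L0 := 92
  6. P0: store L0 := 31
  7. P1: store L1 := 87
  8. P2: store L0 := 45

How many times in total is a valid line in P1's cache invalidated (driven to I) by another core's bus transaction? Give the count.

invalidations = 2

1. P1: store L1 := 79  bus=[BusRdX]  L1: P0=I P1=M P2=I P3=I  mem[L1]=40
2. P0: store L0 := 16  bus=[BusRdX]  L0: P0=M P1=I P2=I P3=I  mem[L0]=50
3. P1: load  L0  bus=[BusRd,Flush]  L0: P0=S P1=S P2=I P3=I  mem[L0]=16
4. P0: store L1 := 57  bus=[BusRdX,Flush]  L1: P0=M P1=I P2=I P3=I  mem[L1]=79
5. P3: store L0 := 92  bus=[BusRdX]  L0: P0=I P1=I P2=I P3=M  mem[L0]=16
6. P0: store L0 := 31  bus=[BusRdX,Flush]  L0: P0=M P1=I P2=I P3=I  mem[L0]=92
7. P1: store L1 := 87  bus=[BusRdX,Flush]  L1: P0=I P1=M P2=I P3=I  mem[L1]=57
8. P2: store L0 := 45  bus=[BusRdX,Flush]  L0: P0=I P1=I P2=M P3=I  mem[L0]=31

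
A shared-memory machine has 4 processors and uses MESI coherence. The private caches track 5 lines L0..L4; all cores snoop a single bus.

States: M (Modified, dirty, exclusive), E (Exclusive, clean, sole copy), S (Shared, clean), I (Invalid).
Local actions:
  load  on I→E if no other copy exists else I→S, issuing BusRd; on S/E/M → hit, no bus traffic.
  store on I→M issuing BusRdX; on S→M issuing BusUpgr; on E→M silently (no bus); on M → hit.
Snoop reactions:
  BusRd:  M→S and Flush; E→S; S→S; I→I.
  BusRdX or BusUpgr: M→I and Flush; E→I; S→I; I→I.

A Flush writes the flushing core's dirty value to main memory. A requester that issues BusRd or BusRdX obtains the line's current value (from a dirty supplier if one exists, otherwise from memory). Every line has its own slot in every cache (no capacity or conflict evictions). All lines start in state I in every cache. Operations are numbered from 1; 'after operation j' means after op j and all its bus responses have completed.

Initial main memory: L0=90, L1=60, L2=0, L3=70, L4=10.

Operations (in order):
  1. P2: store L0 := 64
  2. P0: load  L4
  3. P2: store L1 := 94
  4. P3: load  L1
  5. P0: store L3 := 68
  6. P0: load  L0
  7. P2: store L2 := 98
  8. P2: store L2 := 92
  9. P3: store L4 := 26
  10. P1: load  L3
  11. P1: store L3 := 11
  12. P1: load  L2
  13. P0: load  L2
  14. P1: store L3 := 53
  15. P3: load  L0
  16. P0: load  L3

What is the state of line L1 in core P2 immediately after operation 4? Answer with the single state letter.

state = S

1. P2: store L0 := 64  bus=[BusRdX]  L0: P0=I P1=I P2=M P3=I  mem[L0]=90
2. P0: load  L4  bus=[BusRd]  L4: P0=E P1=I P2=I P3=I  mem[L4]=10
3. P2: store L1 := 94  bus=[BusRdX]  L1: P0=I P1=I P2=M P3=I  mem[L1]=60
4. P3: load  L1  bus=[BusRd,Flush]  L1: P0=I P1=I P2=S P3=S  mem[L1]=94
5. P0: store L3 := 68  bus=[BusRdX]  L3: P0=M P1=I P2=I P3=I  mem[L3]=70
6. P0: load  L0  bus=[BusRd,Flush]  L0: P0=S P1=I P2=S P3=I  mem[L0]=64
7. P2: store L2 := 98  bus=[BusRdX]  L2: P0=I P1=I P2=M P3=I  mem[L2]=0
8. P2: store L2 := 92  bus=[-]  L2: P0=I P1=I P2=M P3=I  mem[L2]=0
9. P3: store L4 := 26  bus=[BusRdX]  L4: P0=I P1=I P2=I P3=M  mem[L4]=10
10. P1: load  L3  bus=[BusRd,Flush]  L3: P0=S P1=S P2=I P3=I  mem[L3]=68
11. P1: store L3 := 11  bus=[BusUpgr]  L3: P0=I P1=M P2=I P3=I  mem[L3]=68
12. P1: load  L2  bus=[BusRd,Flush]  L2: P0=I P1=S P2=S P3=I  mem[L2]=92
13. P0: load  L2  bus=[BusRd]  L2: P0=S P1=S P2=S P3=I  mem[L2]=92
14. P1: store L3 := 53  bus=[-]  L3: P0=I P1=M P2=I P3=I  mem[L3]=68
15. P3: load  L0  bus=[BusRd]  L0: P0=S P1=I P2=S P3=S  mem[L0]=64
16. P0: load  L3  bus=[BusRd,Flush]  L3: P0=S P1=S P2=I P3=I  mem[L3]=53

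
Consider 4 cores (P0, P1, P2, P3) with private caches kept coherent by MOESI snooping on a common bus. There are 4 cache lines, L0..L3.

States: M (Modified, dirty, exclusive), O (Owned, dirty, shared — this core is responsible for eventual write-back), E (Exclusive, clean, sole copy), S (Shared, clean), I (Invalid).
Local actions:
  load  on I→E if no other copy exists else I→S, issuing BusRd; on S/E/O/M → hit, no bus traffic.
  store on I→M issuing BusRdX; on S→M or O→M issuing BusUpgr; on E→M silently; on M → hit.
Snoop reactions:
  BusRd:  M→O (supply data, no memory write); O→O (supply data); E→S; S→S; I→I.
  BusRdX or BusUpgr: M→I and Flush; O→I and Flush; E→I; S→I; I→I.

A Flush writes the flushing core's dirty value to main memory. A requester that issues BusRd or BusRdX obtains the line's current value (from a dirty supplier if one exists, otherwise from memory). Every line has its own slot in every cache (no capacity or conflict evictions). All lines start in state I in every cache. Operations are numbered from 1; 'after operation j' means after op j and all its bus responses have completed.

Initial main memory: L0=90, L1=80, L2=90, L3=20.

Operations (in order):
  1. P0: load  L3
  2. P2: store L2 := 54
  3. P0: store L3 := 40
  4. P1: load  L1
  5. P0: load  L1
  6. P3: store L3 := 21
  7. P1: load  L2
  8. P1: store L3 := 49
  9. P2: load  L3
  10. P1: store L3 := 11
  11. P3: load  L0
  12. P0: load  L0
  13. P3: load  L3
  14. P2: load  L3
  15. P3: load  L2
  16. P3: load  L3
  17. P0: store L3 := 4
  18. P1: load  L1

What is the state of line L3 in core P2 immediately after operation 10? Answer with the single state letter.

state = I

step 1: P0: load  L3  ⟶  EIII  (L3)  txn=BusRd  M[L3]=20
step 2: P2: store L2 := 54  ⟶  IIMI  (L2)  txn=BusRdX  M[L2]=90
step 3: P0: store L3 := 40  ⟶  MIII  (L3)  txn=∅  M[L3]=20
step 4: P1: load  L1  ⟶  IEII  (L1)  txn=BusRd  M[L1]=80
step 5: P0: load  L1  ⟶  SSII  (L1)  txn=BusRd  M[L1]=80
step 6: P3: store L3 := 21  ⟶  IIIM  (L3)  txn=BusRdX+Flush  M[L3]=40
step 7: P1: load  L2  ⟶  ISOI  (L2)  txn=BusRd  M[L2]=90
step 8: P1: store L3 := 49  ⟶  IMII  (L3)  txn=BusRdX+Flush  M[L3]=21
step 9: P2: load  L3  ⟶  IOSI  (L3)  txn=BusRd  M[L3]=21
step 10: P1: store L3 := 11  ⟶  IMII  (L3)  txn=BusUpgr  M[L3]=21
step 11: P3: load  L0  ⟶  IIIE  (L0)  txn=BusRd  M[L0]=90
step 12: P0: load  L0  ⟶  SIIS  (L0)  txn=BusRd  M[L0]=90
step 13: P3: load  L3  ⟶  IOIS  (L3)  txn=BusRd  M[L3]=21
step 14: P2: load  L3  ⟶  IOSS  (L3)  txn=BusRd  M[L3]=21
step 15: P3: load  L2  ⟶  ISOS  (L2)  txn=BusRd  M[L2]=90
step 16: P3: load  L3  ⟶  IOSS  (L3)  txn=∅  M[L3]=21
step 17: P0: store L3 := 4  ⟶  MIII  (L3)  txn=BusRdX+Flush  M[L3]=11
step 18: P1: load  L1  ⟶  SSII  (L1)  txn=∅  M[L1]=80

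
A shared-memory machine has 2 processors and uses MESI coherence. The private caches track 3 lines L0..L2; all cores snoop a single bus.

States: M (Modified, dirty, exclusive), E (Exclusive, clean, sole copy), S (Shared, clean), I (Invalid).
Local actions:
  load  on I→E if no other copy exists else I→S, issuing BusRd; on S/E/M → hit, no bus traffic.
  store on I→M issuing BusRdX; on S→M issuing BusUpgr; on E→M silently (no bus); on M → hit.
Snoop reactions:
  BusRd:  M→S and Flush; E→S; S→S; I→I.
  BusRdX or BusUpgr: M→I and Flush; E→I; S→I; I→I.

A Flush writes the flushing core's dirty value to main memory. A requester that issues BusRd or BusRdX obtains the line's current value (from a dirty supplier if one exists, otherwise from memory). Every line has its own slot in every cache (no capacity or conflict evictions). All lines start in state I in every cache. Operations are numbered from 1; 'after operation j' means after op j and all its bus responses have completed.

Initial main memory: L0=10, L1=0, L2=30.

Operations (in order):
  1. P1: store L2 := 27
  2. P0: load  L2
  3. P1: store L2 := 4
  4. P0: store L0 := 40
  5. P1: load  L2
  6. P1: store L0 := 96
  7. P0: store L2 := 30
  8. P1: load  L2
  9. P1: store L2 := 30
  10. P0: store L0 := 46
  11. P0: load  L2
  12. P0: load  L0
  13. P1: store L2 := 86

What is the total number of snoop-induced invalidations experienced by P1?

step 1: P1: store L2 := 27  ⟶  IM  (L2)  txn=BusRdX  M[L2]=30
step 2: P0: load  L2  ⟶  SS  (L2)  txn=BusRd+Flush  M[L2]=27
step 3: P1: store L2 := 4  ⟶  IM  (L2)  txn=BusUpgr  M[L2]=27
step 4: P0: store L0 := 40  ⟶  MI  (L0)  txn=BusRdX  M[L0]=10
step 5: P1: load  L2  ⟶  IM  (L2)  txn=∅  M[L2]=27
step 6: P1: store L0 := 96  ⟶  IM  (L0)  txn=BusRdX+Flush  M[L0]=40
step 7: P0: store L2 := 30  ⟶  MI  (L2)  txn=BusRdX+Flush  M[L2]=4
step 8: P1: load  L2  ⟶  SS  (L2)  txn=BusRd+Flush  M[L2]=30
step 9: P1: store L2 := 30  ⟶  IM  (L2)  txn=BusUpgr  M[L2]=30
step 10: P0: store L0 := 46  ⟶  MI  (L0)  txn=BusRdX+Flush  M[L0]=96
step 11: P0: load  L2  ⟶  SS  (L2)  txn=BusRd+Flush  M[L2]=30
step 12: P0: load  L0  ⟶  MI  (L0)  txn=∅  M[L0]=96
step 13: P1: store L2 := 86  ⟶  IM  (L2)  txn=BusUpgr  M[L2]=30

invalidations = 2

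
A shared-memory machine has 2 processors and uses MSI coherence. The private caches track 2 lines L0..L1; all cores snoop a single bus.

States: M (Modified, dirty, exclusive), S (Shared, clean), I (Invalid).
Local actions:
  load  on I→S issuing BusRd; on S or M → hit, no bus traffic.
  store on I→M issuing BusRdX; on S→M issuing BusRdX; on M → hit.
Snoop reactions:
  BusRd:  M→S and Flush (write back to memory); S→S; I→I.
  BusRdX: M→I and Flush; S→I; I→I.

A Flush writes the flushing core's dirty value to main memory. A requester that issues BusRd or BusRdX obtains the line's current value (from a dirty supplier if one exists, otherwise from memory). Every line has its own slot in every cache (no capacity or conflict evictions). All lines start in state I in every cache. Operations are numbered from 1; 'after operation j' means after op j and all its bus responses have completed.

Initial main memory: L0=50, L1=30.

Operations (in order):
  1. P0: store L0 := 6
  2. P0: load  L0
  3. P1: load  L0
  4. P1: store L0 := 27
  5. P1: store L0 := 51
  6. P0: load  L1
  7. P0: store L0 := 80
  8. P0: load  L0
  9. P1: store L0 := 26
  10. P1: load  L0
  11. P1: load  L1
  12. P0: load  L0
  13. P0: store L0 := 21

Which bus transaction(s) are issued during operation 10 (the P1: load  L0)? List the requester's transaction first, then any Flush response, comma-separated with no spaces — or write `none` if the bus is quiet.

bus = none

  op1 P0: store L0 := 6 → M/I on L0; bus BusRdX; mem=50
  op2 P0: load  L0 → M/I on L0; bus (none); mem=50
  op3 P1: load  L0 → S/S on L0; bus BusRd Flush; mem=6
  op4 P1: store L0 := 27 → I/M on L0; bus BusRdX; mem=6
  op5 P1: store L0 := 51 → I/M on L0; bus (none); mem=6
  op6 P0: load  L1 → S/I on L1; bus BusRd; mem=30
  op7 P0: store L0 := 80 → M/I on L0; bus BusRdX Flush; mem=51
  op8 P0: load  L0 → M/I on L0; bus (none); mem=51
  op9 P1: store L0 := 26 → I/M on L0; bus BusRdX Flush; mem=80
  op10 P1: load  L0 → I/M on L0; bus (none); mem=80
  op11 P1: load  L1 → S/S on L1; bus BusRd; mem=30
  op12 P0: load  L0 → S/S on L0; bus BusRd Flush; mem=26
  op13 P0: store L0 := 21 → M/I on L0; bus BusRdX; mem=26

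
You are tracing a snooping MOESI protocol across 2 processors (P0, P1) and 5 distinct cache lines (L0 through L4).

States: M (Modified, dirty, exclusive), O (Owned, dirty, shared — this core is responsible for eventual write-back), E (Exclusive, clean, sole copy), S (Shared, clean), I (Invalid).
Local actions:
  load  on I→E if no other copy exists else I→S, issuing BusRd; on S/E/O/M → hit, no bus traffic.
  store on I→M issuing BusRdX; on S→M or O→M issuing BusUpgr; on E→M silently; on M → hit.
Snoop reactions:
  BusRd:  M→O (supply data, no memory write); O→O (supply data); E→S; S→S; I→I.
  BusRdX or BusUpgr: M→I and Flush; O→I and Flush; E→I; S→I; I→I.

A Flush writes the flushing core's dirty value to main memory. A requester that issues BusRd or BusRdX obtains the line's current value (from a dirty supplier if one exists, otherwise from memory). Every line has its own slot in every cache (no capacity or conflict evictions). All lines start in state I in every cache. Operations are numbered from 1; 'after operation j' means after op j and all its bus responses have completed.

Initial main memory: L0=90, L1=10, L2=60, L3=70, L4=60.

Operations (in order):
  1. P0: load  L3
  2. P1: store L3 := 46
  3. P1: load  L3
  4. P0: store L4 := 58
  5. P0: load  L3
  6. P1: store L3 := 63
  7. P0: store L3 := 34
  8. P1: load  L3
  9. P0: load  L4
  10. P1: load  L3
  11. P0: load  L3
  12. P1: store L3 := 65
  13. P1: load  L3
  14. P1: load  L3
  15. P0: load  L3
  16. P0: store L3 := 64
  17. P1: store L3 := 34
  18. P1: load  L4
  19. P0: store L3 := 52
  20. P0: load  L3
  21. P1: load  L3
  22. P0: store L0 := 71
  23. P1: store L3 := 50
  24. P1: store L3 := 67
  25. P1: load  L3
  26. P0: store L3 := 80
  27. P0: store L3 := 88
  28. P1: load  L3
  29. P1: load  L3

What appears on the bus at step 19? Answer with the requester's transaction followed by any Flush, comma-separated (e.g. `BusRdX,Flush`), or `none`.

bus = BusRdX,Flush

step 1: P0: load  L3  ⟶  EI  (L3)  txn=BusRd  M[L3]=70
step 2: P1: store L3 := 46  ⟶  IM  (L3)  txn=BusRdX  M[L3]=70
step 3: P1: load  L3  ⟶  IM  (L3)  txn=∅  M[L3]=70
step 4: P0: store L4 := 58  ⟶  MI  (L4)  txn=BusRdX  M[L4]=60
step 5: P0: load  L3  ⟶  SO  (L3)  txn=BusRd  M[L3]=70
step 6: P1: store L3 := 63  ⟶  IM  (L3)  txn=BusUpgr  M[L3]=70
step 7: P0: store L3 := 34  ⟶  MI  (L3)  txn=BusRdX+Flush  M[L3]=63
step 8: P1: load  L3  ⟶  OS  (L3)  txn=BusRd  M[L3]=63
step 9: P0: load  L4  ⟶  MI  (L4)  txn=∅  M[L4]=60
step 10: P1: load  L3  ⟶  OS  (L3)  txn=∅  M[L3]=63
step 11: P0: load  L3  ⟶  OS  (L3)  txn=∅  M[L3]=63
step 12: P1: store L3 := 65  ⟶  IM  (L3)  txn=BusUpgr+Flush  M[L3]=34
step 13: P1: load  L3  ⟶  IM  (L3)  txn=∅  M[L3]=34
step 14: P1: load  L3  ⟶  IM  (L3)  txn=∅  M[L3]=34
step 15: P0: load  L3  ⟶  SO  (L3)  txn=BusRd  M[L3]=34
step 16: P0: store L3 := 64  ⟶  MI  (L3)  txn=BusUpgr+Flush  M[L3]=65
step 17: P1: store L3 := 34  ⟶  IM  (L3)  txn=BusRdX+Flush  M[L3]=64
step 18: P1: load  L4  ⟶  OS  (L4)  txn=BusRd  M[L4]=60
step 19: P0: store L3 := 52  ⟶  MI  (L3)  txn=BusRdX+Flush  M[L3]=34
step 20: P0: load  L3  ⟶  MI  (L3)  txn=∅  M[L3]=34
step 21: P1: load  L3  ⟶  OS  (L3)  txn=BusRd  M[L3]=34
step 22: P0: store L0 := 71  ⟶  MI  (L0)  txn=BusRdX  M[L0]=90
step 23: P1: store L3 := 50  ⟶  IM  (L3)  txn=BusUpgr+Flush  M[L3]=52
step 24: P1: store L3 := 67  ⟶  IM  (L3)  txn=∅  M[L3]=52
step 25: P1: load  L3  ⟶  IM  (L3)  txn=∅  M[L3]=52
step 26: P0: store L3 := 80  ⟶  MI  (L3)  txn=BusRdX+Flush  M[L3]=67
step 27: P0: store L3 := 88  ⟶  MI  (L3)  txn=∅  M[L3]=67
step 28: P1: load  L3  ⟶  OS  (L3)  txn=BusRd  M[L3]=67
step 29: P1: load  L3  ⟶  OS  (L3)  txn=∅  M[L3]=67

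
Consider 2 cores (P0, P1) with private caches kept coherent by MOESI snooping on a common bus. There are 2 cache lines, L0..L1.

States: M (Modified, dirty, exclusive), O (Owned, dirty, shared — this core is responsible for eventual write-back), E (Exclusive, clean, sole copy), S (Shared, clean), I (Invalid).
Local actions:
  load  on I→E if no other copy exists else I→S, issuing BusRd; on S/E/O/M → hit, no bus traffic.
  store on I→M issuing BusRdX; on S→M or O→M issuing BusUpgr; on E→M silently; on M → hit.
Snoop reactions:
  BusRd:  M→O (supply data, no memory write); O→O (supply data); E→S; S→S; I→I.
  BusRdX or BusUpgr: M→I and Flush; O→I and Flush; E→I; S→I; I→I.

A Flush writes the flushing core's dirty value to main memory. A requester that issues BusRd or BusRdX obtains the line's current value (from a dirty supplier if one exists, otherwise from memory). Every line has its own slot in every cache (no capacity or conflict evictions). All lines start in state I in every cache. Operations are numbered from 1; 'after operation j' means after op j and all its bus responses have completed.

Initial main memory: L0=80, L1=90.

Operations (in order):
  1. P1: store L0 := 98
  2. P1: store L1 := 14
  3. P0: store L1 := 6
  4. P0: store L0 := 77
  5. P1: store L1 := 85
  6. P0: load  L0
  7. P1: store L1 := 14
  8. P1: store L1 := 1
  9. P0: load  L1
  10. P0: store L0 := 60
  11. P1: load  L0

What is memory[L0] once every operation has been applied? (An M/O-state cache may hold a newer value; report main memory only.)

memory[L0] = 98

1. P1: store L0 := 98  bus=[BusRdX]  L0: P0=I P1=M  mem[L0]=80
2. P1: store L1 := 14  bus=[BusRdX]  L1: P0=I P1=M  mem[L1]=90
3. P0: store L1 := 6  bus=[BusRdX,Flush]  L1: P0=M P1=I  mem[L1]=14
4. P0: store L0 := 77  bus=[BusRdX,Flush]  L0: P0=M P1=I  mem[L0]=98
5. P1: store L1 := 85  bus=[BusRdX,Flush]  L1: P0=I P1=M  mem[L1]=6
6. P0: load  L0  bus=[-]  L0: P0=M P1=I  mem[L0]=98
7. P1: store L1 := 14  bus=[-]  L1: P0=I P1=M  mem[L1]=6
8. P1: store L1 := 1  bus=[-]  L1: P0=I P1=M  mem[L1]=6
9. P0: load  L1  bus=[BusRd]  L1: P0=S P1=O  mem[L1]=6
10. P0: store L0 := 60  bus=[-]  L0: P0=M P1=I  mem[L0]=98
11. P1: load  L0  bus=[BusRd]  L0: P0=O P1=S  mem[L0]=98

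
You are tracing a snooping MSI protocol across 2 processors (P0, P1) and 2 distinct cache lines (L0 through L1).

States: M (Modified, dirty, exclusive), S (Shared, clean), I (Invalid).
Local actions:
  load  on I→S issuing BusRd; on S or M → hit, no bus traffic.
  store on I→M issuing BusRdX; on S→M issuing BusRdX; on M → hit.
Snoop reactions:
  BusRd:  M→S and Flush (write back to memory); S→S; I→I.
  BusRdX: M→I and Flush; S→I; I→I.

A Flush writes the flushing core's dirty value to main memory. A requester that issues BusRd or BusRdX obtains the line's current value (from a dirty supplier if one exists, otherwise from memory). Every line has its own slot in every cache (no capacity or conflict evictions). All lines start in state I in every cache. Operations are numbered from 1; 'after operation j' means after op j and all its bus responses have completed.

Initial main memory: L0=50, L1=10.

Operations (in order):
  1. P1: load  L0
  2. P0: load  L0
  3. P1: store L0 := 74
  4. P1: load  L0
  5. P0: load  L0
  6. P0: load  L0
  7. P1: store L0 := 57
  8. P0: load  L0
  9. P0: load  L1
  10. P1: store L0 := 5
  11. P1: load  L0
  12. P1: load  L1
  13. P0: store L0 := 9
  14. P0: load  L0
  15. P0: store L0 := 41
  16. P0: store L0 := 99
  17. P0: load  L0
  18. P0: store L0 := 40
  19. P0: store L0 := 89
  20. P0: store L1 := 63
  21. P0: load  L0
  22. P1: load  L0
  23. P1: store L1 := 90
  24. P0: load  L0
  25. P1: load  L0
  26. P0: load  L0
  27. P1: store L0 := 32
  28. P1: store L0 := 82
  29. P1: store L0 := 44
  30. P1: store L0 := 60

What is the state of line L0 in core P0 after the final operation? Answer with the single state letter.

  op1 P1: load  L0 → I/S on L0; bus BusRd; mem=50
  op2 P0: load  L0 → S/S on L0; bus BusRd; mem=50
  op3 P1: store L0 := 74 → I/M on L0; bus BusRdX; mem=50
  op4 P1: load  L0 → I/M on L0; bus (none); mem=50
  op5 P0: load  L0 → S/S on L0; bus BusRd Flush; mem=74
  op6 P0: load  L0 → S/S on L0; bus (none); mem=74
  op7 P1: store L0 := 57 → I/M on L0; bus BusRdX; mem=74
  op8 P0: load  L0 → S/S on L0; bus BusRd Flush; mem=57
  op9 P0: load  L1 → S/I on L1; bus BusRd; mem=10
  op10 P1: store L0 := 5 → I/M on L0; bus BusRdX; mem=57
  op11 P1: load  L0 → I/M on L0; bus (none); mem=57
  op12 P1: load  L1 → S/S on L1; bus BusRd; mem=10
  op13 P0: store L0 := 9 → M/I on L0; bus BusRdX Flush; mem=5
  op14 P0: load  L0 → M/I on L0; bus (none); mem=5
  op15 P0: store L0 := 41 → M/I on L0; bus (none); mem=5
  op16 P0: store L0 := 99 → M/I on L0; bus (none); mem=5
  op17 P0: load  L0 → M/I on L0; bus (none); mem=5
  op18 P0: store L0 := 40 → M/I on L0; bus (none); mem=5
  op19 P0: store L0 := 89 → M/I on L0; bus (none); mem=5
  op20 P0: store L1 := 63 → M/I on L1; bus BusRdX; mem=10
  op21 P0: load  L0 → M/I on L0; bus (none); mem=5
  op22 P1: load  L0 → S/S on L0; bus BusRd Flush; mem=89
  op23 P1: store L1 := 90 → I/M on L1; bus BusRdX Flush; mem=63
  op24 P0: load  L0 → S/S on L0; bus (none); mem=89
  op25 P1: load  L0 → S/S on L0; bus (none); mem=89
  op26 P0: load  L0 → S/S on L0; bus (none); mem=89
  op27 P1: store L0 := 32 → I/M on L0; bus BusRdX; mem=89
  op28 P1: store L0 := 82 → I/M on L0; bus (none); mem=89
  op29 P1: store L0 := 44 → I/M on L0; bus (none); mem=89
  op30 P1: store L0 := 60 → I/M on L0; bus (none); mem=89

state = I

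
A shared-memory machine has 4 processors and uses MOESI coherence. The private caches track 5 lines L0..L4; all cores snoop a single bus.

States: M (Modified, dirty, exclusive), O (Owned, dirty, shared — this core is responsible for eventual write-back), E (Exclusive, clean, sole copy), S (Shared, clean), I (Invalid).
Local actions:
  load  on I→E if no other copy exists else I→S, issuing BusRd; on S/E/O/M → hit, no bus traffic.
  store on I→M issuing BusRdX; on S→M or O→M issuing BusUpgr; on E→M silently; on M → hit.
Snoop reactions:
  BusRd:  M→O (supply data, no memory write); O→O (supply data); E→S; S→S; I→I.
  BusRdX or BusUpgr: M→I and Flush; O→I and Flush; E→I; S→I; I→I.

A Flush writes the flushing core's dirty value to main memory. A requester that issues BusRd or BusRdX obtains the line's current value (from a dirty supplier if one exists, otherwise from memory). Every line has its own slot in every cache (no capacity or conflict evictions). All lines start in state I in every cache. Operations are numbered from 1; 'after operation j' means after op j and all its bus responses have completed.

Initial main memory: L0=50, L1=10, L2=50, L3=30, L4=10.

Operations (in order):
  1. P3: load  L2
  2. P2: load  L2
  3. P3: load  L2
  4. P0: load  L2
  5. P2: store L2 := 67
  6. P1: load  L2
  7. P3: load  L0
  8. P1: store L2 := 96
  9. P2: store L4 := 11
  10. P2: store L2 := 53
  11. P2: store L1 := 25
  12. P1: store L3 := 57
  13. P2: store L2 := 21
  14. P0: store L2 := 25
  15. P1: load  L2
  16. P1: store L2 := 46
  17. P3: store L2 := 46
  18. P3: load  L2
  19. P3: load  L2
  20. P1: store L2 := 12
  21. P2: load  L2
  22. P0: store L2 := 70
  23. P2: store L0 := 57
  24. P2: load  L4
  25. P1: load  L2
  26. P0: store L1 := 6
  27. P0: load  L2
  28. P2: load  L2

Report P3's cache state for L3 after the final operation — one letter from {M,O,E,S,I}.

step 1: P3: load  L2  ⟶  IIIE  (L2)  txn=BusRd  M[L2]=50
step 2: P2: load  L2  ⟶  IISS  (L2)  txn=BusRd  M[L2]=50
step 3: P3: load  L2  ⟶  IISS  (L2)  txn=∅  M[L2]=50
step 4: P0: load  L2  ⟶  SISS  (L2)  txn=BusRd  M[L2]=50
step 5: P2: store L2 := 67  ⟶  IIMI  (L2)  txn=BusUpgr  M[L2]=50
step 6: P1: load  L2  ⟶  ISOI  (L2)  txn=BusRd  M[L2]=50
step 7: P3: load  L0  ⟶  IIIE  (L0)  txn=BusRd  M[L0]=50
step 8: P1: store L2 := 96  ⟶  IMII  (L2)  txn=BusUpgr+Flush  M[L2]=67
step 9: P2: store L4 := 11  ⟶  IIMI  (L4)  txn=BusRdX  M[L4]=10
step 10: P2: store L2 := 53  ⟶  IIMI  (L2)  txn=BusRdX+Flush  M[L2]=96
step 11: P2: store L1 := 25  ⟶  IIMI  (L1)  txn=BusRdX  M[L1]=10
step 12: P1: store L3 := 57  ⟶  IMII  (L3)  txn=BusRdX  M[L3]=30
step 13: P2: store L2 := 21  ⟶  IIMI  (L2)  txn=∅  M[L2]=96
step 14: P0: store L2 := 25  ⟶  MIII  (L2)  txn=BusRdX+Flush  M[L2]=21
step 15: P1: load  L2  ⟶  OSII  (L2)  txn=BusRd  M[L2]=21
step 16: P1: store L2 := 46  ⟶  IMII  (L2)  txn=BusUpgr+Flush  M[L2]=25
step 17: P3: store L2 := 46  ⟶  IIIM  (L2)  txn=BusRdX+Flush  M[L2]=46
step 18: P3: load  L2  ⟶  IIIM  (L2)  txn=∅  M[L2]=46
step 19: P3: load  L2  ⟶  IIIM  (L2)  txn=∅  M[L2]=46
step 20: P1: store L2 := 12  ⟶  IMII  (L2)  txn=BusRdX+Flush  M[L2]=46
step 21: P2: load  L2  ⟶  IOSI  (L2)  txn=BusRd  M[L2]=46
step 22: P0: store L2 := 70  ⟶  MIII  (L2)  txn=BusRdX+Flush  M[L2]=12
step 23: P2: store L0 := 57  ⟶  IIMI  (L0)  txn=BusRdX  M[L0]=50
step 24: P2: load  L4  ⟶  IIMI  (L4)  txn=∅  M[L4]=10
step 25: P1: load  L2  ⟶  OSII  (L2)  txn=BusRd  M[L2]=12
step 26: P0: store L1 := 6  ⟶  MIII  (L1)  txn=BusRdX+Flush  M[L1]=25
step 27: P0: load  L2  ⟶  OSII  (L2)  txn=∅  M[L2]=12
step 28: P2: load  L2  ⟶  OSSI  (L2)  txn=BusRd  M[L2]=12

state = I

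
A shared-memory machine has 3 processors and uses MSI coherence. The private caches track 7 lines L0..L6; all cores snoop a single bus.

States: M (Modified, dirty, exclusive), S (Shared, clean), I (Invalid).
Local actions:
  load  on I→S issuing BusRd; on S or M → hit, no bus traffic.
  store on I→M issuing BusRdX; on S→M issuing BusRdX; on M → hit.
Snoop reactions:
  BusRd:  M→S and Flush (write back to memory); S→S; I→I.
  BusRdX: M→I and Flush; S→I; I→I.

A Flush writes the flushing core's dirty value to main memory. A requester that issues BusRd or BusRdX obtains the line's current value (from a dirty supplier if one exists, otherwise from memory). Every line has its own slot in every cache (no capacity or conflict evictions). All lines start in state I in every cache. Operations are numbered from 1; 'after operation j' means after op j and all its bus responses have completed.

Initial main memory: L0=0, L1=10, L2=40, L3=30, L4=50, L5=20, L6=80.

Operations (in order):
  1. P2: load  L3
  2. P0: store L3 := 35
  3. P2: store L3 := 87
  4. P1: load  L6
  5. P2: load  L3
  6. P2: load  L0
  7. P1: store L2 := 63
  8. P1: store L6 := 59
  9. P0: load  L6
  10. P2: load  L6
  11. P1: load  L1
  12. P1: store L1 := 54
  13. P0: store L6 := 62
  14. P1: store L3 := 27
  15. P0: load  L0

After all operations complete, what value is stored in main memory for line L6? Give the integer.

1. P2: load  L3  bus=[BusRd]  L3: P0=I P1=I P2=S  mem[L3]=30
2. P0: store L3 := 35  bus=[BusRdX]  L3: P0=M P1=I P2=I  mem[L3]=30
3. P2: store L3 := 87  bus=[BusRdX,Flush]  L3: P0=I P1=I P2=M  mem[L3]=35
4. P1: load  L6  bus=[BusRd]  L6: P0=I P1=S P2=I  mem[L6]=80
5. P2: load  L3  bus=[-]  L3: P0=I P1=I P2=M  mem[L3]=35
6. P2: load  L0  bus=[BusRd]  L0: P0=I P1=I P2=S  mem[L0]=0
7. P1: store L2 := 63  bus=[BusRdX]  L2: P0=I P1=M P2=I  mem[L2]=40
8. P1: store L6 := 59  bus=[BusRdX]  L6: P0=I P1=M P2=I  mem[L6]=80
9. P0: load  L6  bus=[BusRd,Flush]  L6: P0=S P1=S P2=I  mem[L6]=59
10. P2: load  L6  bus=[BusRd]  L6: P0=S P1=S P2=S  mem[L6]=59
11. P1: load  L1  bus=[BusRd]  L1: P0=I P1=S P2=I  mem[L1]=10
12. P1: store L1 := 54  bus=[BusRdX]  L1: P0=I P1=M P2=I  mem[L1]=10
13. P0: store L6 := 62  bus=[BusRdX]  L6: P0=M P1=I P2=I  mem[L6]=59
14. P1: store L3 := 27  bus=[BusRdX,Flush]  L3: P0=I P1=M P2=I  mem[L3]=87
15. P0: load  L0  bus=[BusRd]  L0: P0=S P1=I P2=S  mem[L0]=0

memory[L6] = 59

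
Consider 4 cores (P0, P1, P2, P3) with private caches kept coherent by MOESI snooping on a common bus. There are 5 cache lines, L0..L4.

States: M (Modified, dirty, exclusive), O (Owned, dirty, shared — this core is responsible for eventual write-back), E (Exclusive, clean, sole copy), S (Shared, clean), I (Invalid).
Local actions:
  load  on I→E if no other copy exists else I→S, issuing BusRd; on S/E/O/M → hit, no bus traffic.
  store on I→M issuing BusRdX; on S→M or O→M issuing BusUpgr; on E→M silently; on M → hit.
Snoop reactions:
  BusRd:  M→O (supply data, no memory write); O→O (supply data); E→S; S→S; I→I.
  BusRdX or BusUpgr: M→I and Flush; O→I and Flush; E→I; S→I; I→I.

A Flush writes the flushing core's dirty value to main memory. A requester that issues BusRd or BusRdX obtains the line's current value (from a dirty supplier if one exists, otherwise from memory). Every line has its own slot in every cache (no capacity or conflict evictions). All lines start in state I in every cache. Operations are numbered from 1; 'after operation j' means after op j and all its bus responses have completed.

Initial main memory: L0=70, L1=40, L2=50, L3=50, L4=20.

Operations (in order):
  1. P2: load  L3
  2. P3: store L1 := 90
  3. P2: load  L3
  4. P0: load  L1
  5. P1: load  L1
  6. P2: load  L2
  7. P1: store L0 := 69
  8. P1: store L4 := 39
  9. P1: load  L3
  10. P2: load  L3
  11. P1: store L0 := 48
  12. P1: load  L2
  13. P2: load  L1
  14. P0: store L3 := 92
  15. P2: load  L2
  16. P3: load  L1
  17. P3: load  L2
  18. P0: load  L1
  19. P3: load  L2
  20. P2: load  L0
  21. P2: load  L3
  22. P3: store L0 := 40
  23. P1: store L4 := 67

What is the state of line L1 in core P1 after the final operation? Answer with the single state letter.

state = S

step 1: P2: load  L3  ⟶  IIEI  (L3)  txn=BusRd  M[L3]=50
step 2: P3: store L1 := 90  ⟶  IIIM  (L1)  txn=BusRdX  M[L1]=40
step 3: P2: load  L3  ⟶  IIEI  (L3)  txn=∅  M[L3]=50
step 4: P0: load  L1  ⟶  SIIO  (L1)  txn=BusRd  M[L1]=40
step 5: P1: load  L1  ⟶  SSIO  (L1)  txn=BusRd  M[L1]=40
step 6: P2: load  L2  ⟶  IIEI  (L2)  txn=BusRd  M[L2]=50
step 7: P1: store L0 := 69  ⟶  IMII  (L0)  txn=BusRdX  M[L0]=70
step 8: P1: store L4 := 39  ⟶  IMII  (L4)  txn=BusRdX  M[L4]=20
step 9: P1: load  L3  ⟶  ISSI  (L3)  txn=BusRd  M[L3]=50
step 10: P2: load  L3  ⟶  ISSI  (L3)  txn=∅  M[L3]=50
step 11: P1: store L0 := 48  ⟶  IMII  (L0)  txn=∅  M[L0]=70
step 12: P1: load  L2  ⟶  ISSI  (L2)  txn=BusRd  M[L2]=50
step 13: P2: load  L1  ⟶  SSSO  (L1)  txn=BusRd  M[L1]=40
step 14: P0: store L3 := 92  ⟶  MIII  (L3)  txn=BusRdX  M[L3]=50
step 15: P2: load  L2  ⟶  ISSI  (L2)  txn=∅  M[L2]=50
step 16: P3: load  L1  ⟶  SSSO  (L1)  txn=∅  M[L1]=40
step 17: P3: load  L2  ⟶  ISSS  (L2)  txn=BusRd  M[L2]=50
step 18: P0: load  L1  ⟶  SSSO  (L1)  txn=∅  M[L1]=40
step 19: P3: load  L2  ⟶  ISSS  (L2)  txn=∅  M[L2]=50
step 20: P2: load  L0  ⟶  IOSI  (L0)  txn=BusRd  M[L0]=70
step 21: P2: load  L3  ⟶  OISI  (L3)  txn=BusRd  M[L3]=50
step 22: P3: store L0 := 40  ⟶  IIIM  (L0)  txn=BusRdX+Flush  M[L0]=48
step 23: P1: store L4 := 67  ⟶  IMII  (L4)  txn=∅  M[L4]=20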